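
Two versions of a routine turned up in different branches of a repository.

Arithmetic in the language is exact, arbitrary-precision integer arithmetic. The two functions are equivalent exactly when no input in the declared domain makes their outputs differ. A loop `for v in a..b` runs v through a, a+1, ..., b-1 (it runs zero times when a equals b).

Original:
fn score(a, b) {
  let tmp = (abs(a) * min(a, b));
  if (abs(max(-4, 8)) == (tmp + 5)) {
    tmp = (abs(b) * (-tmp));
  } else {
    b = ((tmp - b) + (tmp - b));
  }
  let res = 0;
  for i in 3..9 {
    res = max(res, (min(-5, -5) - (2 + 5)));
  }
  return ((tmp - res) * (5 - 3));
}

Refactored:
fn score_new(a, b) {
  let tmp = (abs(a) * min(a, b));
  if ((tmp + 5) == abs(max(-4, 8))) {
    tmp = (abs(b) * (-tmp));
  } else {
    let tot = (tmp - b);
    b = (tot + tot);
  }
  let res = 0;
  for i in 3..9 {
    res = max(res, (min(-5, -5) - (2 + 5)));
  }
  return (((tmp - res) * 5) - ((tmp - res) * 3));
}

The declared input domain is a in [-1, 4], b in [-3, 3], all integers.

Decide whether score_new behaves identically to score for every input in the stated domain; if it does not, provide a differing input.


Side by side, the visible changes include: arithmetic usage differs, local variable names differ, statement counts differ.
One worked example (a=0, b=3) — score: tmp becomes 0; next (abs(max(-4, 8)) == (tmp + 5)) evaluates to false; next b becomes -6; next res becomes 0; next at i=3:; next res becomes 0; next at i=4:; next res becomes 0; next at i=5:; next res becomes 0; next at i=6:; next res becomes 0; next at i=7:; next res becomes 0; next at i=8:; next res becomes 0; next final value 0; score_new: tmp becomes 0; next ((tmp + 5) == abs(max(-4, 8))) evaluates to false; next tot becomes -3; next b becomes -6; next res becomes 0; next at i=3:; next res becomes 0; next at i=4:; next res becomes 0; next at i=5:; next res becomes 0; next at i=6:; next res becomes 0; next at i=7:; next res becomes 0; next at i=8:; next res becomes 0; next final value 0; agreement on 0.
Checked all 42 inputs in the declared domain: the outputs agree on every one.
verdict: equivalent


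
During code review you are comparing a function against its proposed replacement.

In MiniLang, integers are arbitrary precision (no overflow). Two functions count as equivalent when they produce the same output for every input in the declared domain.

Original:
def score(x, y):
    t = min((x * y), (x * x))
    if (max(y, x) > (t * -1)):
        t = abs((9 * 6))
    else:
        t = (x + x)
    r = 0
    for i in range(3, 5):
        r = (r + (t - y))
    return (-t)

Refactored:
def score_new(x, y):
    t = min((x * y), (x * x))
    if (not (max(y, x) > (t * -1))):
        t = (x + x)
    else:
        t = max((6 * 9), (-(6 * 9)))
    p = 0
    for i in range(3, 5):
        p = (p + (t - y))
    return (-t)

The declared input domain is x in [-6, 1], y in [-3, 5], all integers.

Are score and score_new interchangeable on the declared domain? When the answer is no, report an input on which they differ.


Changes here: local variable names differ; and arithmetic usage differs; and boolean connective usage differs; and min/max/abs usage differs; and constant usage differs; the full 72-point sweep finds no disagreement.
verdict: equivalent


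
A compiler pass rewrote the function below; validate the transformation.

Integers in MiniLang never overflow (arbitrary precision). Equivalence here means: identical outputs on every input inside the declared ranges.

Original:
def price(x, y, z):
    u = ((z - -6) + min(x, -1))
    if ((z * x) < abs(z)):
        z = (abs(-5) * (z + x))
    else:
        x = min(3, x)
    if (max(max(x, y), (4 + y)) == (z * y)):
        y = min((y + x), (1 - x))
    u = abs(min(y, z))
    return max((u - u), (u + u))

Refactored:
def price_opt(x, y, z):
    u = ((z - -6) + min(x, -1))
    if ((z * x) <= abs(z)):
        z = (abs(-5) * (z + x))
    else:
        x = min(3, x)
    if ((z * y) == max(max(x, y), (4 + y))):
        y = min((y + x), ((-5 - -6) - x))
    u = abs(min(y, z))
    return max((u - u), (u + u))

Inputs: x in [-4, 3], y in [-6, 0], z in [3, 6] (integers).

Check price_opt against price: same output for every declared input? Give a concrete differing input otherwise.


Although `((z * x) < abs(z))` became `((z * x) <= abs(z))`, no input in the stated domain can expose it.
Tracing x=1, y=-6, z=3: price: u = 8; ((z * x) < abs(z)) -> false; x = 1; (max(max(x, y), (4 + y)) == (z * y)) -> false; u = 6; return 12 | price_opt: u = 8; ((z * x) <= abs(z)) -> true; z = 20; ((z * y) == max(max(x, y), (4 + y))) -> false; u = 6; return 12 — matching result 12.
Checked all 224 inputs in the declared domain: the outputs agree on every one.
verdict: equivalent


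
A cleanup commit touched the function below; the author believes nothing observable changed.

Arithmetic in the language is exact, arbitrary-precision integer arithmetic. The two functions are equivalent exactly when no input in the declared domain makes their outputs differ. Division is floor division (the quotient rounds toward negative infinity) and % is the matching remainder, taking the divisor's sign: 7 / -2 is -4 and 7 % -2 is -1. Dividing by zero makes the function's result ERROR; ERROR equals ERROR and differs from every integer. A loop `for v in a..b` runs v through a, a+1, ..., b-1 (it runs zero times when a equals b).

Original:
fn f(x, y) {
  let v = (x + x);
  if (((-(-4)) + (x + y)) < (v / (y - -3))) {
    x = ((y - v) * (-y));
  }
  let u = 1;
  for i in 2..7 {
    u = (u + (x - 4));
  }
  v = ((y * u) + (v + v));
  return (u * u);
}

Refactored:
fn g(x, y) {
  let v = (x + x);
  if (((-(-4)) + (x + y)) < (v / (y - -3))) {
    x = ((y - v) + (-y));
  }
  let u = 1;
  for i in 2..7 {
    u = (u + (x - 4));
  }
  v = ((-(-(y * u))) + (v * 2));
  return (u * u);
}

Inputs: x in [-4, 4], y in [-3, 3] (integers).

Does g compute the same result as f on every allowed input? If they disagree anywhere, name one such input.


Try x=3, y=-2.
f: v = 6; (((-(-4)) + (x + y)) < (v / (y - -3))) -> true; x = -16; u = 1; [i=2]; u = -19; [i=3]; u = -39; [i=4]; u = -59; [i=5]; u = -79; [i=6]; u = -99; v = 210; return 9801
g: v = 6; (((-(-4)) + (x + y)) < (v / (y - -3))) -> true; x = -6; u = 1; [i=2]; u = -9; [i=3]; u = -19; [i=4]; u = -29; [i=5]; u = -39; [i=6]; u = -49; v = 110; return 2401
9801 != 2401, so the rewrite changes behavior.
verdict: not equivalent; witness: x=3, y=-2


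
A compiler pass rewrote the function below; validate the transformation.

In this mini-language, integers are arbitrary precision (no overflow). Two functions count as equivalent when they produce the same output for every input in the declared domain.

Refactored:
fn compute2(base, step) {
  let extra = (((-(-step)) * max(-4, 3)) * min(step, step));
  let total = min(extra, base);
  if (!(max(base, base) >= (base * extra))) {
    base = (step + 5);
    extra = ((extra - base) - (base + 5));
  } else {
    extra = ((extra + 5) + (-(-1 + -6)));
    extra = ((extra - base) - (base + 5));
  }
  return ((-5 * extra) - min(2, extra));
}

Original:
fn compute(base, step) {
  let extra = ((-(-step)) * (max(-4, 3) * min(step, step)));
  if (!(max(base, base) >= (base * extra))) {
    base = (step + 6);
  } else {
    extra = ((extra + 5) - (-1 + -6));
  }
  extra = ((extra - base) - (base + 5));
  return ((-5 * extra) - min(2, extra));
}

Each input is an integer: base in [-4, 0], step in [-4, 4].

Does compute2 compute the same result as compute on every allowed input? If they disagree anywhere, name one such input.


Not equivalent: base=-4, step=0 separates them (102 vs 90).
compute: extra=0, then (!(max(base, base) >= (base * extra))) is true, then base=6, then extra=-17, then returns 102
compute2: extra=0, then total=-4, then (!(max(base, base) >= (base * extra))) is true, then base=5, then extra=-15, then returns 90
verdict: not equivalent; witness: base=-4, step=0


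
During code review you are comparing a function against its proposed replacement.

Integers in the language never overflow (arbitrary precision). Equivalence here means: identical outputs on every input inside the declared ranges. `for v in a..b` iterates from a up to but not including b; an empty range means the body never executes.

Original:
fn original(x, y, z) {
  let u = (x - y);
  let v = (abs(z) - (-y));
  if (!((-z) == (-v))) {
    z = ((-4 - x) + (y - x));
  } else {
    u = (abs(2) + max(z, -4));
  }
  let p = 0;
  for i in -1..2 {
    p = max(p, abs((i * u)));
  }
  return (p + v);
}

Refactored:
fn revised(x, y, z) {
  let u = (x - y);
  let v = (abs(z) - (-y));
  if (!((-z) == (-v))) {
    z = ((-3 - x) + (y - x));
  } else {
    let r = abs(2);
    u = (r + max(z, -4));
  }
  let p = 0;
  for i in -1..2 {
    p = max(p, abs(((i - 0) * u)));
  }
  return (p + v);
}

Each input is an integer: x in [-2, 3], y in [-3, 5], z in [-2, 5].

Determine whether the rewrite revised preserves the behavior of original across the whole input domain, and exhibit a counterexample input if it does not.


Equivalent. The one real change (`-4` became `-3`) has no effect anywhere in the declared ranges.
Sweeping the whole domain (432 inputs) finds no disagreement.
As a probe, take x=-1, y=2, z=-2: original runs u becomes -3; next v becomes 4; next (!((-z) == (-v))) evaluates to true; next z becomes 0; next p becomes 0; next at i=-1:; next p becomes 3; next at i=0:; next p becomes 3; next at i=1:; next p becomes 3; next final value 7; revised runs u becomes -3; next v becomes 4; next (!((-z) == (-v))) evaluates to true; next z becomes 1; next p becomes 0; next at i=-1:; next p becomes 3; next at i=0:; next p becomes 3; next at i=1:; next p becomes 3; next final value 7; both end at 7.
verdict: equivalent


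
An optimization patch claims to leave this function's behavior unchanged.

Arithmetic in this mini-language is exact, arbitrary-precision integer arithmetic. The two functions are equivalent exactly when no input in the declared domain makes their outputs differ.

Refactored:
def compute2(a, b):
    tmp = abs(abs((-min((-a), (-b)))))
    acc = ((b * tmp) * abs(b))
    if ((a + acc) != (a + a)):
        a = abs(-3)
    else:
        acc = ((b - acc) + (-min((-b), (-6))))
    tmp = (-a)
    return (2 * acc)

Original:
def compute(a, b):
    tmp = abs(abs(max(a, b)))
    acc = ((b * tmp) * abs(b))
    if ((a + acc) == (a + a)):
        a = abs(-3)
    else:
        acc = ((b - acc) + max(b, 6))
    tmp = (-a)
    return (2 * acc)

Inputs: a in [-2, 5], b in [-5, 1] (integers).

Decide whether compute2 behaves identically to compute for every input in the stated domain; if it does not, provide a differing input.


Not equivalent: a=-2, b=-5 separates them (102 vs -100).
compute: tmp := 2 | acc := -50 | ((a + acc) == (a + a)): false | acc := 51 | tmp := 2 | result 102
compute2: tmp := 2 | acc := -50 | ((a + acc) != (a + a)): true | a := 3 | tmp := -3 | result -100
verdict: not equivalent; witness: a=-2, b=-5


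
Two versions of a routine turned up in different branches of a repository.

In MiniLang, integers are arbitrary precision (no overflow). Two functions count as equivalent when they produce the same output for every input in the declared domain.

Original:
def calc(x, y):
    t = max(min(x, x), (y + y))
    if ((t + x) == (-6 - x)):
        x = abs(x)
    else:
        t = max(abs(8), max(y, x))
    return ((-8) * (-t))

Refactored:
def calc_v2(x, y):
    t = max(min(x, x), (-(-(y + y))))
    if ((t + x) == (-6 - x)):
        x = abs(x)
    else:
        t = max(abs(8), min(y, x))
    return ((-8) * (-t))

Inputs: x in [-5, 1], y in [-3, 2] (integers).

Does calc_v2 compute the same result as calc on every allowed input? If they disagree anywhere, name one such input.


Equivalent. The one real change (`max(y, x)` became `min(y, x)`) has no effect anywhere in the declared ranges.
Sweeping the whole domain (42 inputs) finds no disagreement.
Tracing x=-4, y=-1: calc: t=-2, then ((t + x) == (-6 - x)) is false, then t=8, then returns 64 | calc_v2: t=-2, then ((t + x) == (-6 - x)) is false, then t=8, then returns 64 — matching result 64.
verdict: equivalent


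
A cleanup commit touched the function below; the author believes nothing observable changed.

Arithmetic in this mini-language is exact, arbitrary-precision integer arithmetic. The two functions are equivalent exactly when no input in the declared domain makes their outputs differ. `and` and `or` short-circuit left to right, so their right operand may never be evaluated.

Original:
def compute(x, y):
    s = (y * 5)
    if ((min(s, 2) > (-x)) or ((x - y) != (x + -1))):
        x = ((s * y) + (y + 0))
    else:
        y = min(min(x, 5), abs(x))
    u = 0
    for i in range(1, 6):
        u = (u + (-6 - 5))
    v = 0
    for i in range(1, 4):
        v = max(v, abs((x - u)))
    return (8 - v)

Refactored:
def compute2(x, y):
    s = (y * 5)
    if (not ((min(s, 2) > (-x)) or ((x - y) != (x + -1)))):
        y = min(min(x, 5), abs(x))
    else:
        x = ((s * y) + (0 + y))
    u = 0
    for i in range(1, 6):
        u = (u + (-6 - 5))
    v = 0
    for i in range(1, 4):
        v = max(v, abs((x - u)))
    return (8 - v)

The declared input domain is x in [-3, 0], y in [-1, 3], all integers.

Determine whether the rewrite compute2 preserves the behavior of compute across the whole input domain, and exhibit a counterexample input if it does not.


Equivalent — the differences include boolean connective usage differs, yet no declared input distinguishes the two.
Spot check at x=-1, y=0 — compute: s = 0; ((min(s, 2) > (-x)) or ((x - y) != (x + -1))) -> true; x = 0; u = 0; [i=1]; u = -11; [i=2]; u = -22; [i=3]; u = -33; [i=4]; u = -44; [i=5]; u = -55; v = 0; [i=1]; v = 55; [i=2]; v = 55; [i=3]; v = 55; return -47. compute2: s = 0; (not ((min(s, 2) > (-x)) or ((x - y) != (x + -1)))) -> false; x = 0; u = 0; [i=1]; u = -11; [i=2]; u = -22; [i=3]; u = -33; [i=4]; u = -44; [i=5]; u = -55; v = 0; [i=1]; v = 55; [i=2]; v = 55; [i=3]; v = 55; return -47. Both give -47.
An exhaustive pass over the 20 declared inputs shows identical outputs.
verdict: equivalent


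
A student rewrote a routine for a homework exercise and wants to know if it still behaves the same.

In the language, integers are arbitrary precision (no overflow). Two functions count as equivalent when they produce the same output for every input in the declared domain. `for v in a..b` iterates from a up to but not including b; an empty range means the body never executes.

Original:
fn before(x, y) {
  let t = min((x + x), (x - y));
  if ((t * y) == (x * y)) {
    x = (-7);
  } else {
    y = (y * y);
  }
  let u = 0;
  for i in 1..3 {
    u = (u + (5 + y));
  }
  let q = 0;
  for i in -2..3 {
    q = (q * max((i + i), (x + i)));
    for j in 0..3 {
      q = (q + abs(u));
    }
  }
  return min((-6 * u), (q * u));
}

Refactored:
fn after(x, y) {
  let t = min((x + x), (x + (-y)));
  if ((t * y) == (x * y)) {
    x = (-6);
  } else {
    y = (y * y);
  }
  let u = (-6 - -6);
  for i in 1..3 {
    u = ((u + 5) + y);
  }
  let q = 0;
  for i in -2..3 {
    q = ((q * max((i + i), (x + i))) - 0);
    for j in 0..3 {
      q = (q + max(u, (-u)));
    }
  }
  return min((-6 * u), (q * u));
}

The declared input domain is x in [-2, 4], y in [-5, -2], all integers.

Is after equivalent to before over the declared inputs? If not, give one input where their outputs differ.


The suspicious edit (`7` became `6`) never changes the result for any input inside the declared domain; all 28 inputs agree.
verdict: equivalent


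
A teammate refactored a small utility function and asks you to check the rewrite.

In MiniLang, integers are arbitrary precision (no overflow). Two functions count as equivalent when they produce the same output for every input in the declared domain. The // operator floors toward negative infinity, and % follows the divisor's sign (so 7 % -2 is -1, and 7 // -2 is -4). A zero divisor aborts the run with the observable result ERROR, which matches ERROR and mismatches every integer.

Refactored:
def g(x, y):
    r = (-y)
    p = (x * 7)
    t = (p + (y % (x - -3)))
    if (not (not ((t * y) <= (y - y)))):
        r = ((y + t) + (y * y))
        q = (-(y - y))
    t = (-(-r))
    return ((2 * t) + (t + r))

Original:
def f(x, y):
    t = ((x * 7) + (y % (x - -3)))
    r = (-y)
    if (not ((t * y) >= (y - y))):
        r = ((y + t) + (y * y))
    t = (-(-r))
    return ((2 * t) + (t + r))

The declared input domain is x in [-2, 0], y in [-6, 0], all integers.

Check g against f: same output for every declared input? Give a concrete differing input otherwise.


There is a counterexample at x=-2, y=0: 0 on one side, -56 on the other.
f: t becomes -14; next r becomes 0; next (not ((t * y) >= (y - y))) evaluates to false; next t becomes 0; next final value 0
g: r becomes 0; next p becomes -14; next t becomes -14; next (not (not ((t * y) <= (y - y)))) evaluates to true; next r becomes -14; next q becomes 0; next t becomes -14; next final value -56
verdict: not equivalent; witness: x=-2, y=0


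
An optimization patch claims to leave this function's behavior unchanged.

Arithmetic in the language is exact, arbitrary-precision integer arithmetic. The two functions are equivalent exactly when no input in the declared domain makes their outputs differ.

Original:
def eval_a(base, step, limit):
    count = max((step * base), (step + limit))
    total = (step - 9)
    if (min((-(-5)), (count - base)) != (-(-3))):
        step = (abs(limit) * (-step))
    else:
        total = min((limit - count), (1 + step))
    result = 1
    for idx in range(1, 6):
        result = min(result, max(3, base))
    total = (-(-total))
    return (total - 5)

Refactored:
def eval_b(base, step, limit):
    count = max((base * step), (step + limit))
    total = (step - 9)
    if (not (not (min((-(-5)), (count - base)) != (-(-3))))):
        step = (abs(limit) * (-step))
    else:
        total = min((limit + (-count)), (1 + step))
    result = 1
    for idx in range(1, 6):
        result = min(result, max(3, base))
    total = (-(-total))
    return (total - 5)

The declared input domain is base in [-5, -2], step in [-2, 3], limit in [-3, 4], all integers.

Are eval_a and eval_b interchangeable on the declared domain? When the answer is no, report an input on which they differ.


The two are interchangeable: arithmetic usage differs; and boolean connective usage differs, and every declared input agrees.
Tracing base=-3, step=-1, limit=0: eval_a: count becomes 3; next total becomes -10; next (min((-(-5)), (count - base)) != (-(-3))) evaluates to true; next step becomes 0; next result becomes 1; next at idx=1:; next result becomes 1; next at idx=2:; next result becomes 1; next at idx=3:; next result becomes 1; next at idx=4:; next result becomes 1; next at idx=5:; next result becomes 1; next total becomes -10; next final value -15 | eval_b: count becomes 3; next total becomes -10; next (not (not (min((-(-5)), (count - base)) != (-(-3))))) evaluates to true; next step becomes 0; next result becomes 1; next at idx=1:; next result becomes 1; next at idx=2:; next result becomes 1; next at idx=3:; next result becomes 1; next at idx=4:; next result becomes 1; next at idx=5:; next result becomes 1; next total becomes -10; next final value -15 — matching result -15.
Sweeping the whole domain (192 inputs) finds no disagreement.
verdict: equivalent


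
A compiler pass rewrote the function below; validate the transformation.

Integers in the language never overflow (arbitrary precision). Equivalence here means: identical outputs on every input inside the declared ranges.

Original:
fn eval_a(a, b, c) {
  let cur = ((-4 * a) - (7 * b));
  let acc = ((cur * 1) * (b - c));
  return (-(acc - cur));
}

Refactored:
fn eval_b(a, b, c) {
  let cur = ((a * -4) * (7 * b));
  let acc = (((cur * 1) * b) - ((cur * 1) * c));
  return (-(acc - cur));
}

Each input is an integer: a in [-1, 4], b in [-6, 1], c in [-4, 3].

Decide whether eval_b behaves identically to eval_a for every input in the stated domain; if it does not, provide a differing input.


Try a=-1, b=-6, c=-4.
eval_a: cur=46, then acc=-92, then returns 138
eval_b: cur=-168, then acc=336, then returns -504
138 and -504 differ, so these are not the same function on this domain.
verdict: not equivalent; witness: a=-1, b=-6, c=-4


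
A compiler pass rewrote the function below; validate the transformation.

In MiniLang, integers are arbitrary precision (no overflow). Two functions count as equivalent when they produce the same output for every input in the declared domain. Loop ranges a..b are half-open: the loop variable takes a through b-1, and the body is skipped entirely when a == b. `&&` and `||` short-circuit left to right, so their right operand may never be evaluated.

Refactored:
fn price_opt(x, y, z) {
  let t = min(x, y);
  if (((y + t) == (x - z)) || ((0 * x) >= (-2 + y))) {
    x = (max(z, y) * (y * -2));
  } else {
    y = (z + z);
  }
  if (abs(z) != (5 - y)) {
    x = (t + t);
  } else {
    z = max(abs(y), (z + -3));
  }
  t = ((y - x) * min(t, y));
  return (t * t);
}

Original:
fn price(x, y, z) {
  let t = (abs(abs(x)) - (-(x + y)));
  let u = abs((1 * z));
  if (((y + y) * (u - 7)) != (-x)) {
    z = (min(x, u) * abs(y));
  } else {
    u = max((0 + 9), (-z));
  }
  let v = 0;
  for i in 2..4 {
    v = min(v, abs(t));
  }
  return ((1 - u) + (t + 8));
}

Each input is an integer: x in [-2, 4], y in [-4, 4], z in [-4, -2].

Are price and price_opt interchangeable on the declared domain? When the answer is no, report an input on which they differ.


There is a counterexample at x=-2, y=-4, z=-4: 1 on one side, 256 on the other.
price: t := -4 | u := 4 | (((y + y) * (u - 7)) != (-x)): true | z := -8 | v := 0 | iter i=2: | v := 0 | iter i=3: | v := 0 | result 1
price_opt: t := -4 | (((y + t) == (x - z)) || ((0 * x) >= (-2 + y))): true | x := -32 | (abs(z) != (5 - y)): true | x := -8 | t := -16 | result 256
verdict: not equivalent; witness: x=-2, y=-4, z=-4


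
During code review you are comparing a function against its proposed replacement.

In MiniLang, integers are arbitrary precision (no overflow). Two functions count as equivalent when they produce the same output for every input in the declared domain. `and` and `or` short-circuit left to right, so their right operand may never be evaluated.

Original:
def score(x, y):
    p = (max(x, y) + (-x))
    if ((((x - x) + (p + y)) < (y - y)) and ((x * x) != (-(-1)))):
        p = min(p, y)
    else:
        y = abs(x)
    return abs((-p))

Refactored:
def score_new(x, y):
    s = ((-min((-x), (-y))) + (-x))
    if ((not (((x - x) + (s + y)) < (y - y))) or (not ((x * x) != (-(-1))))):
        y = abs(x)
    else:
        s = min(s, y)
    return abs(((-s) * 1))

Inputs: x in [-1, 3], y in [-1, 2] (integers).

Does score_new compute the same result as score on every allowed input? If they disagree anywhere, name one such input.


The two are interchangeable: min/max/abs usage differs, and local variable names differ, and arithmetic usage differs, and boolean connective usage differs, and constant usage differs, and every declared input agrees.
As a probe, take x=3, y=0: score runs p = 0; ((((x - x) + (p + y)) < (y - y)) and ((x * x) != (-(-1)))) -> false; y = 3; return 0; score_new runs s = 0; ((not (((x - x) + (s + y)) < (y - y))) or (not ((x * x) != (-(-1))))) -> true; y = 3; return 0; both end at 0.
An exhaustive pass over the 20 declared inputs shows identical outputs.
verdict: equivalent


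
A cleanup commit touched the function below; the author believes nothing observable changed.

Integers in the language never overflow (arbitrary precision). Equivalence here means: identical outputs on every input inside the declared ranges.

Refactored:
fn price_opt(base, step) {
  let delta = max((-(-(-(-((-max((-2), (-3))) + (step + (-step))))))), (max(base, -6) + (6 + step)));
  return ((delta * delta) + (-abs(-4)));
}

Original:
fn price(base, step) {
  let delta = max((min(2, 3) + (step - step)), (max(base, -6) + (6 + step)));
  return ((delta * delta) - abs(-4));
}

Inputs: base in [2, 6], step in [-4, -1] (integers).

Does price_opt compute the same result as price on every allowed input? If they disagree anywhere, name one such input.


Side by side, the visible changes include: min/max/abs usage differs; arithmetic usage differs.
Tracing base=6, step=-2: price: delta=10, then returns 96 | price_opt: delta=10, then returns 96 — matching result 96.
Every one of the 20 inputs gives matching results.
verdict: equivalent


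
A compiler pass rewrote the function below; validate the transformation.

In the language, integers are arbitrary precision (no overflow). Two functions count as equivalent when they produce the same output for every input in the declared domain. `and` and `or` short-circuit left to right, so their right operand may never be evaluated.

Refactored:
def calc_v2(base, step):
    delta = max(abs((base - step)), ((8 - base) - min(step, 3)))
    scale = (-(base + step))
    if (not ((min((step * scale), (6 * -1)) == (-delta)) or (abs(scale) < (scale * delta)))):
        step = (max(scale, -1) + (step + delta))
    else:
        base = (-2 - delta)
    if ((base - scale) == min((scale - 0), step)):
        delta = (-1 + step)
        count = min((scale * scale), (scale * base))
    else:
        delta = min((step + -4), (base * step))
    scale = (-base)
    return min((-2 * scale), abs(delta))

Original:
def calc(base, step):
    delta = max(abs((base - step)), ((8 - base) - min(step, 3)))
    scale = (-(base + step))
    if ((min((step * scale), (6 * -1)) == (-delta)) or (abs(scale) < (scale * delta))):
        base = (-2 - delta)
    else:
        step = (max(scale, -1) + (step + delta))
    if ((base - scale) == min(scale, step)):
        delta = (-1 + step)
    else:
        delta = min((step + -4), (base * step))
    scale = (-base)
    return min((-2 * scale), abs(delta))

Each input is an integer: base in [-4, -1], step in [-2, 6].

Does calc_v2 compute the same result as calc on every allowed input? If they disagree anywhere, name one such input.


Equivalent — the differences include arithmetic usage differs; and constant usage differs; and local variable names differ; and statement counts differ; and boolean connective usage differs; and min/max/abs usage differs, yet no declared input distinguishes the two.
Spot check at base=-4, step=0 — calc: delta := 12 | scale := 4 | ((min((step * scale), (6 * -1)) == (-delta)) or (abs(scale) < (scale * delta))): true | base := -14 | ((base - scale) == min(scale, step)): false | delta := -4 | scale := 14 | result -28. calc_v2: delta := 12 | scale := 4 | (not ((min((step * scale), (6 * -1)) == (-delta)) or (abs(scale) < (scale * delta)))): false | base := -14 | ((base - scale) == min((scale - 0), step)): false | delta := -4 | scale := 14 | result -28. Both give -28.
Every one of the 36 inputs gives matching results.
verdict: equivalent


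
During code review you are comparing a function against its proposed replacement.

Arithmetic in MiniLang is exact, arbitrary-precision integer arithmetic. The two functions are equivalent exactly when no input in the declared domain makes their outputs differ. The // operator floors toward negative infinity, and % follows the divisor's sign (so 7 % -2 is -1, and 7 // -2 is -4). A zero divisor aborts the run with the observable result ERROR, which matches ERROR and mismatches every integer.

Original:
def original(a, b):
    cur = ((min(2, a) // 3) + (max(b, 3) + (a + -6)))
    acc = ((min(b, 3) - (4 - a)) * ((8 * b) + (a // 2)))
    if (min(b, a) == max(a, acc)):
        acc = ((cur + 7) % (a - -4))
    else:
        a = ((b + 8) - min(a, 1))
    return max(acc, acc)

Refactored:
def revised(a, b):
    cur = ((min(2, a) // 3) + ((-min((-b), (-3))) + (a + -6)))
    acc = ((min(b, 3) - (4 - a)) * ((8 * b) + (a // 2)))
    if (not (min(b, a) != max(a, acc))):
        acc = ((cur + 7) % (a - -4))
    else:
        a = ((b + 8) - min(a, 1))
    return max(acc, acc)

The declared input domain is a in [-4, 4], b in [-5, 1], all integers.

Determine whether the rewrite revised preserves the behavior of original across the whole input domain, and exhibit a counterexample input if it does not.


Changes here: comparison usage differs; and min/max/abs usage differs; and boolean connective usage differs; the full 63-point sweep finds no disagreement.
verdict: equivalent


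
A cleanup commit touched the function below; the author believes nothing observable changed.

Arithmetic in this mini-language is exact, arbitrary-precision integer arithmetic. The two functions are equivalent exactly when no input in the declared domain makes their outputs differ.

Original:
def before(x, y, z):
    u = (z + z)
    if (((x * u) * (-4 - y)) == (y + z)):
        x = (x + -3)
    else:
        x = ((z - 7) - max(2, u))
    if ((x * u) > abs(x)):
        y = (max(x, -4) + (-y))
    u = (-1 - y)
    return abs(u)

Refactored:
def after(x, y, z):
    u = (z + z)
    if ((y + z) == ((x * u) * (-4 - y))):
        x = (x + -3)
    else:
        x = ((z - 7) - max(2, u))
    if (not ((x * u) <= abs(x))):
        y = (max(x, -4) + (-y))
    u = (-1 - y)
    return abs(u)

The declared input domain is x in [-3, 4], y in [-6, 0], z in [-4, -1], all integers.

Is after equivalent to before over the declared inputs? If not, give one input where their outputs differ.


This is a faithful refactor — comparison usage differs; boolean connective usage differs, but the computed results match everywhere.
Spot check at x=1, y=-6, z=-1 — before: u := -2 | (((x * u) * (-4 - y)) == (y + z)): false | x := -10 | ((x * u) > abs(x)): true | y := 2 | u := -3 | result 3. after: u := -2 | ((y + z) == ((x * u) * (-4 - y))): false | x := -10 | (not ((x * u) <= abs(x))): true | y := 2 | u := -3 | result 3. Both give 3.
Checked all 224 inputs in the declared domain: the outputs agree on every one.
verdict: equivalent


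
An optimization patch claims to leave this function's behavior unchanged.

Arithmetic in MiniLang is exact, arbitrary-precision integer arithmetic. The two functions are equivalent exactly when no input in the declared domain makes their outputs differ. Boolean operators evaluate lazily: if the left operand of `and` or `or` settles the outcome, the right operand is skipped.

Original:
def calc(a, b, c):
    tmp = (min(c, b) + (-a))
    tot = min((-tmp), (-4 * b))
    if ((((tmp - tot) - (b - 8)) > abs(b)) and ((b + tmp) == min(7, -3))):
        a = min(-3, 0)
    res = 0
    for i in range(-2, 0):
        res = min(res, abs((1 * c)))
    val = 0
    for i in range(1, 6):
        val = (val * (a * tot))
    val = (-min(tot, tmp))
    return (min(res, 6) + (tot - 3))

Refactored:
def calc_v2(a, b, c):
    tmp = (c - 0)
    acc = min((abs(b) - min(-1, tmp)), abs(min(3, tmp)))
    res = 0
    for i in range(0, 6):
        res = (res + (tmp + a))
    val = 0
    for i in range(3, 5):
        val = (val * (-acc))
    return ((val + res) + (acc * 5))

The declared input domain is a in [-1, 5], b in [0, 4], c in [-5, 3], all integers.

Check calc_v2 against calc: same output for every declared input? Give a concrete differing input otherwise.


Input a=-1, b=0, c=-5: -3 from calc versus -11 from calc_v2.
verdict: not equivalent; witness: a=-1, b=0, c=-5


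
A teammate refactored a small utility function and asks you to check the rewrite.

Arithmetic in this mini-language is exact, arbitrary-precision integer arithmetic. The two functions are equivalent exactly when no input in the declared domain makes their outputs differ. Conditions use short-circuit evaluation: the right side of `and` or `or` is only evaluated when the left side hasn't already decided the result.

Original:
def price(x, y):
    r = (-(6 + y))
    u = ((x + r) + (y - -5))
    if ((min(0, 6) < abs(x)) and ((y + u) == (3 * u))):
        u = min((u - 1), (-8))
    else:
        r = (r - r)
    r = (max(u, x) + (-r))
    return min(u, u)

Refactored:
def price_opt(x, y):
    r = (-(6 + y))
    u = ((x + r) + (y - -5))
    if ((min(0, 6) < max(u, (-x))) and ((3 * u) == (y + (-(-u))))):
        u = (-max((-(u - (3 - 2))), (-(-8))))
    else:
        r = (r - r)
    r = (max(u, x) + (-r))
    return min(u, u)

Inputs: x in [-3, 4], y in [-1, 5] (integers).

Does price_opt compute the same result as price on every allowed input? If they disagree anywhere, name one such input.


Evaluate both at x=1, y=0.
price: r := -6 | u := 0 | ((min(0, 6) < abs(x)) and ((y + u) == (3 * u))): true | u := -8 | r := 7 | result -8
price_opt: r := -6 | u := 0 | ((min(0, 6) < max(u, (-x))) and ((3 * u) == (y + (-(-u))))): false | r := 0 | r := 1 | result 0
-8 against 0: the behavior changed.
verdict: not equivalent; witness: x=1, y=0


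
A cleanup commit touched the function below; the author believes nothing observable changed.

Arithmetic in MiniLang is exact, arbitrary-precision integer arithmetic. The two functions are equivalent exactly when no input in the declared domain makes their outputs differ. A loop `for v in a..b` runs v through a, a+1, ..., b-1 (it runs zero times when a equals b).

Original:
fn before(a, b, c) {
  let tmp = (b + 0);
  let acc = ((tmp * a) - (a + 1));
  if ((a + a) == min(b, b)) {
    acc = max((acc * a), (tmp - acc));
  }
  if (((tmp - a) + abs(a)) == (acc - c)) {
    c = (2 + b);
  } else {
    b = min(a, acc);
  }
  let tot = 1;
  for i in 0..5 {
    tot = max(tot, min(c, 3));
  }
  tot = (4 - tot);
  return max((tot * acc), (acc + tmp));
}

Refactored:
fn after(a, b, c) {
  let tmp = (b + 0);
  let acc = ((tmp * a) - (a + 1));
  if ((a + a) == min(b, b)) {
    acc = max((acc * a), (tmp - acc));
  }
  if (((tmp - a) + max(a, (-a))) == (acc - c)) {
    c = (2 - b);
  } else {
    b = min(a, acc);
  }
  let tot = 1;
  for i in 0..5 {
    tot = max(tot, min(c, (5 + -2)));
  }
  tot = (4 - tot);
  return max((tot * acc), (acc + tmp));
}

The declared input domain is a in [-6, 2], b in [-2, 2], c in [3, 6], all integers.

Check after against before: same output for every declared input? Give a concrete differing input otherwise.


The rewrite breaks on a=-5, b=-2, c=6, where the results are 42 and 14.
before: tmp=-2, then acc=14, then ((a + a) == min(b, b)) is false, then (((tmp - a) + abs(a)) == (acc - c)) is true, then c=0, then tot=1, then (i=0), then tot=1, then (i=1), then tot=1, then (i=2), then tot=1, then (i=3), then tot=1, then (i=4), then tot=1, then tot=3, then returns 42
after: tmp=-2, then acc=14, then ((a + a) == min(b, b)) is false, then (((tmp - a) + max(a, (-a))) == (acc - c)) is true, then c=4, then tot=1, then (i=0), then tot=3, then (i=1), then tot=3, then (i=2), then tot=3, then (i=3), then tot=3, then (i=4), then tot=3, then tot=1, then returns 14
verdict: not equivalent; witness: a=-5, b=-2, c=6


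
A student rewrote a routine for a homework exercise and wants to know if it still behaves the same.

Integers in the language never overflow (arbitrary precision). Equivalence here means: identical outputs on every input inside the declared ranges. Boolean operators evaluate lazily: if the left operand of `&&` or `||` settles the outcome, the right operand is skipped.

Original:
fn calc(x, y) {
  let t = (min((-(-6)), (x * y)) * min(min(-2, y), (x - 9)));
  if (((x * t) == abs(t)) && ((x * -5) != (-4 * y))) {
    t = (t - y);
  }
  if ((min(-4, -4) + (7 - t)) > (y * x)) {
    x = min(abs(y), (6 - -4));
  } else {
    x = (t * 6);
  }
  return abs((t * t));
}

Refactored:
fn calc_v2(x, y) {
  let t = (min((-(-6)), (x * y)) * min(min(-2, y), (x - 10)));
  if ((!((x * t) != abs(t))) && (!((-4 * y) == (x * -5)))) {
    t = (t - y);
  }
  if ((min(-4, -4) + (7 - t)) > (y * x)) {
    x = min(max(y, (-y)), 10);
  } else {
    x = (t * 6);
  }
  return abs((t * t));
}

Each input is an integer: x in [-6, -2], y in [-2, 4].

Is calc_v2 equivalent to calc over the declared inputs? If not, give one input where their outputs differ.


Evaluate both at x=-6, y=-2.
calc: t = -90; (((x * t) == abs(t)) && ((x * -5) != (-4 * y))) -> false; ((min(-4, -4) + (7 - t)) > (y * x)) -> true; x = 2; return 8100
calc_v2: t = -96; ((!((x * t) != abs(t))) && (!((-4 * y) == (x * -5)))) -> false; ((min(-4, -4) + (7 - t)) > (y * x)) -> true; x = 2; return 9216
8100 vs 9216 — the two versions disagree here.
verdict: not equivalent; witness: x=-6, y=-2


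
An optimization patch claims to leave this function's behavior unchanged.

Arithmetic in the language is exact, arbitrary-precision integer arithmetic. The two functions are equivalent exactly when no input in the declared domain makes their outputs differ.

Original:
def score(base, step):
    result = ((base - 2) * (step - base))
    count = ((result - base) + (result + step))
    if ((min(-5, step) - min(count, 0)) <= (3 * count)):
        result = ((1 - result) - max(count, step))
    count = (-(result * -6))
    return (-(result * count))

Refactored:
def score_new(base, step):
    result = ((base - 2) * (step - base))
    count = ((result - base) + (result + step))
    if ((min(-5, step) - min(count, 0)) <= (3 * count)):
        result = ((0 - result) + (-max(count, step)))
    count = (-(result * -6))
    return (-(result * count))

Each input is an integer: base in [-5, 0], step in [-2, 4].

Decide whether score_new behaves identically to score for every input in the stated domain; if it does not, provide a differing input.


Try base=-2, step=-2.
score: result=0, then count=0, then ((min(-5, step) - min(count, 0)) <= (3 * count)) is true, then result=1, then count=6, then returns -6
score_new: result=0, then count=0, then ((min(-5, step) - min(count, 0)) <= (3 * count)) is true, then result=0, then count=0, then returns 0
-6 vs 0 — the two versions disagree here.
verdict: not equivalent; witness: base=-2, step=-2


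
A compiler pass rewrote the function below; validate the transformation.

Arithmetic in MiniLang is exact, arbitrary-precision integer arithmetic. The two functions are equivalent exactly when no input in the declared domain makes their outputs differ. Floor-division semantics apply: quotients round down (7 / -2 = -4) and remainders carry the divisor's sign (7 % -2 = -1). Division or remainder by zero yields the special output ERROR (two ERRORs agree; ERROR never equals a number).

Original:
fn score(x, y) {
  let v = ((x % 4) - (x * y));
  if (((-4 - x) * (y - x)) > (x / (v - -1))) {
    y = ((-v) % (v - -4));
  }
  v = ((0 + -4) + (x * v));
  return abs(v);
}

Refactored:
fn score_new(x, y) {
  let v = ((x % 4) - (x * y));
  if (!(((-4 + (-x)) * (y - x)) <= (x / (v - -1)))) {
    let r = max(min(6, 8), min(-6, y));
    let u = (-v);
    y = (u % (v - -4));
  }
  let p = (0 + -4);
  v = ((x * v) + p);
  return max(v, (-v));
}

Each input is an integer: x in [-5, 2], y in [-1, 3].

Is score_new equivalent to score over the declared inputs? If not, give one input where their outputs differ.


Side by side, the visible changes include: comparison usage differs, and boolean connective usage differs, and min/max/abs usage differs, and arithmetic usage differs, and constant usage differs, and statement counts differ, and local variable names differ.
As a probe, take x=-3, y=0: score runs v = 1; (((-4 - x) * (y - x)) > (x / (v - -1))) -> false; v = -7; return 7; score_new runs v = 1; (!(((-4 + (-x)) * (y - x)) <= (x / (v - -1)))) -> false; p = -4; v = -7; return 7; both end at 7.
Every one of the 40 inputs gives matching results.
verdict: equivalent


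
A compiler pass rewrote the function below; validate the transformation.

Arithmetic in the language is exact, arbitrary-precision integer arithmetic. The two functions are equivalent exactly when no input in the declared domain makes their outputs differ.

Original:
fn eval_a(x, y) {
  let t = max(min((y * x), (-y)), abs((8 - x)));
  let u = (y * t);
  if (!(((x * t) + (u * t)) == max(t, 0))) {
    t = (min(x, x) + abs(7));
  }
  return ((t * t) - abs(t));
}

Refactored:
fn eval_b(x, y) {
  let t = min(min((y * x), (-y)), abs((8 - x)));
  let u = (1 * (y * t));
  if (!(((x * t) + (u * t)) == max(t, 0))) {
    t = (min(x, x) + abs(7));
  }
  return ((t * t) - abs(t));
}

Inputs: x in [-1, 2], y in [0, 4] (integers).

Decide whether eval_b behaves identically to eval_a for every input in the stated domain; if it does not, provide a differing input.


Try x=-1, y=0.
eval_a: t = 9; u = 0; (!(((x * t) + (u * t)) == max(t, 0))) -> true; t = 6; return 30
eval_b: t = 0; u = 0; (!(((x * t) + (u * t)) == max(t, 0))) -> false; return 0
30 != 0, so the rewrite changes behavior.
verdict: not equivalent; witness: x=-1, y=0
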